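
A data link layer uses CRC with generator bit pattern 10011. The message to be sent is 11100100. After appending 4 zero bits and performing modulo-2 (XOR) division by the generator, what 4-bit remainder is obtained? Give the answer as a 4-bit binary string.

Append 4 zeros: 111001000000. Divide by 10011 (XOR where the leading bit is 1):
  pos 0: 11100 XOR 10011 = 01111
  pos 1: 11111 XOR 10011 = 01100
  pos 2: 11000 XOR 10011 = 01011
  pos 3: 10110 XOR 10011 = 00101
  pos 5: 10100 XOR 10011 = 00111
  pos 7: 11100 XOR 10011 = 01111
Remainder (last 4 bits) = 1111. This is the CRC / FCS.

1111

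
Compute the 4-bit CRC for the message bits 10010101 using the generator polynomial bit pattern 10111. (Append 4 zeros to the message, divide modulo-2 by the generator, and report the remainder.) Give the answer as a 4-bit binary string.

Append 4 zeros: 100101010000. Divide by 10111 (XOR where the leading bit is 1):
  pos 0: 10010 XOR 10111 = 00101
  pos 2: 10110 XOR 10111 = 00001
  pos 6: 11000 XOR 10111 = 01111
  pos 7: 11110 XOR 10111 = 01001
Remainder (last 4 bits) = 1001. This is the CRC / FCS.

1001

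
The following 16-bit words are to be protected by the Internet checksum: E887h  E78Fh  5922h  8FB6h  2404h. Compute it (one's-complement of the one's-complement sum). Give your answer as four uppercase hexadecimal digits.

One's-complement addition (fold any carry out of bit 15 back into bit 0):
  0xE887 + 0xE78F = 0x1D016 → wrap carry → 0xD017
  0xD017 + 0x5922 = 0x12939 → wrap carry → 0x293A
  0x293A + 0x8FB6 = 0x0B8F0
  0xB8F0 + 0x2404 = 0x0DCF4
One's-complement sum = 0xDCF4.
Checksum = ~0xDCF4 & 0xFFFF = 0x230B.

230B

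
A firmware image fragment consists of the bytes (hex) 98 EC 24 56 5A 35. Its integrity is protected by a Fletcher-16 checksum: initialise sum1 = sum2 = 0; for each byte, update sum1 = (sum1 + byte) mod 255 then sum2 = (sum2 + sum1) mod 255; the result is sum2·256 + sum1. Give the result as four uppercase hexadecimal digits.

B18F

Running sums (mod 255):
  after byte 0 (98): sum1=152, sum2=152
  after byte 1 (EC): sum1=133, sum2=30
  after byte 2 (24): sum1=169, sum2=199
  after byte 3 (56): sum1=0, sum2=199
  after byte 4 (5A): sum1=90, sum2=34
  after byte 5 (35): sum1=143, sum2=177
Checksum = sum2·256 + sum1 = 177·256 + 143 = 45455 = 0xB18F.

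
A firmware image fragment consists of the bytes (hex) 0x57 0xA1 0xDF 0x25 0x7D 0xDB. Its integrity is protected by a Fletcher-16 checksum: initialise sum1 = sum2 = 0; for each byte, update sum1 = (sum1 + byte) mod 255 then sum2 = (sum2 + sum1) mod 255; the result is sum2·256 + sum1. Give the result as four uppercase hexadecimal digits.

Running sums (mod 255):
  after byte 0 (0x57): sum1=87, sum2=87
  after byte 1 (0xA1): sum1=248, sum2=80
  after byte 2 (0xDF): sum1=216, sum2=41
  after byte 3 (0x25): sum1=253, sum2=39
  after byte 4 (0x7D): sum1=123, sum2=162
  after byte 5 (0xDB): sum1=87, sum2=249
Checksum = sum2·256 + sum1 = 249·256 + 87 = 63831 = 0xF957.

F957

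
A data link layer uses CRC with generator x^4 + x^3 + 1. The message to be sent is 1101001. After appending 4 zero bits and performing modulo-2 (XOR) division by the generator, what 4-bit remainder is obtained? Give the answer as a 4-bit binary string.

Append 4 zeros: 11010010000. Divide by 11001 (XOR where the leading bit is 1):
  pos 0: 11010 XOR 11001 = 00011
  pos 3: 11010 XOR 11001 = 00011
  pos 6: 11000 XOR 11001 = 00001
Remainder (last 4 bits) = 0001. This is the CRC / FCS.

0001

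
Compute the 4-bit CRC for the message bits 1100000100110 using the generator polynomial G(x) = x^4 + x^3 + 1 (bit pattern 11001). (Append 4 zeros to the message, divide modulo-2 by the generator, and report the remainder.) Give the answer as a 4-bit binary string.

Append 4 zeros: 11000001001100000. Divide by 11001 (XOR where the leading bit is 1):
  pos 0: 11000 XOR 11001 = 00001
  pos 4: 10010 XOR 11001 = 01011
  pos 5: 10110 XOR 11001 = 01111
  pos 6: 11111 XOR 11001 = 00110
  pos 8: 11010 XOR 11001 = 00011
  pos 11: 11000 XOR 11001 = 00001
Remainder (last 4 bits) = 0010. This is the CRC / FCS.

0010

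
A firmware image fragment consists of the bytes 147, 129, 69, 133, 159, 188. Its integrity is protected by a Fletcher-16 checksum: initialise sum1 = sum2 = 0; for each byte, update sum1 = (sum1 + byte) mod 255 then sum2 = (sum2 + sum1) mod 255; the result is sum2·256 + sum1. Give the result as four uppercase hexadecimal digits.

9E3C

Running sums (mod 255):
  after byte 0 (147): sum1=147, sum2=147
  after byte 1 (129): sum1=21, sum2=168
  after byte 2 (69): sum1=90, sum2=3
  after byte 3 (133): sum1=223, sum2=226
  after byte 4 (159): sum1=127, sum2=98
  after byte 5 (188): sum1=60, sum2=158
Checksum = sum2·256 + sum1 = 158·256 + 60 = 40508 = 0x9E3C.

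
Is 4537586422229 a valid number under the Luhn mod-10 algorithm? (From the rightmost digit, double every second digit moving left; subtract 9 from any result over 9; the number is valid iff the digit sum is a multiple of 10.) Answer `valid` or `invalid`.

valid

From the right, keep odd positions and double even positions (subtract 9 from any doubled value over 9):
  doubled (positions 2,4,...): 4 4 8 7 5 1 → sum 29
  kept (positions 1,3,...): 9 2 2 6 5 3 4 → sum 31
Total = 60.
60 mod 10 = 0, so the number is valid.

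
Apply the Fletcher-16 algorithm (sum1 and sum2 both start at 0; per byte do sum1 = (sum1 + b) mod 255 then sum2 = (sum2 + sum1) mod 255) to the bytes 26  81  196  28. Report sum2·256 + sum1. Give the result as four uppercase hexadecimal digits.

024C

Running sums (mod 255):
  after byte 0 (26): sum1=26, sum2=26
  after byte 1 (81): sum1=107, sum2=133
  after byte 2 (196): sum1=48, sum2=181
  after byte 3 (28): sum1=76, sum2=2
Checksum = sum2·256 + sum1 = 2·256 + 76 = 588 = 0x024C.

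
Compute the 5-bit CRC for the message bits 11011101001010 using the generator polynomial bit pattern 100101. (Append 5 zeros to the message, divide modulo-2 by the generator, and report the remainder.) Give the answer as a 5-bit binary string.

Append 5 zeros: 1101110100101000000. Divide by 100101 (XOR where the leading bit is 1):
  pos 0: 110111 XOR 100101 = 010010
  pos 1: 100100 XOR 100101 = 000001
  pos 6: 110010 XOR 100101 = 010111
  pos 7: 101111 XOR 100101 = 001010
  pos 9: 101000 XOR 100101 = 001101
  pos 11: 110100 XOR 100101 = 010001
  pos 12: 100010 XOR 100101 = 000111
Remainder (last 5 bits) = 01110. This is the CRC / FCS.

01110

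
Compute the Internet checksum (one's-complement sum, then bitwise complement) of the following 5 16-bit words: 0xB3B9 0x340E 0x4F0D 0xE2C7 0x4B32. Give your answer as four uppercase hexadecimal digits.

One's-complement addition (fold any carry out of bit 15 back into bit 0):
  0xB3B9 + 0x340E = 0x0E7C7
  0xE7C7 + 0x4F0D = 0x136D4 → wrap carry → 0x36D5
  0x36D5 + 0xE2C7 = 0x1199C → wrap carry → 0x199D
  0x199D + 0x4B32 = 0x064CF
One's-complement sum = 0x64CF.
Checksum = ~0x64CF & 0xFFFF = 0x9B30.

9B30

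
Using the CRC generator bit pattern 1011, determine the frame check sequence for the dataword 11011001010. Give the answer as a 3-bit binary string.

110

Append 3 zeros: 11011001010000. Divide by 1011 (XOR where the leading bit is 1):
  pos 0: 1101 XOR 1011 = 0110
  pos 1: 1101 XOR 1011 = 0110
  pos 2: 1100 XOR 1011 = 0111
  pos 3: 1110 XOR 1011 = 0101
  pos 4: 1011 XOR 1011 = 0000
  pos 9: 1000 XOR 1011 = 0011
Remainder (last 3 bits) = 110. This is the CRC / FCS.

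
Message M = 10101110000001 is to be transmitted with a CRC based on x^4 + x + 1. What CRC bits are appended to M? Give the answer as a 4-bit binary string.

Append 4 zeros: 101011100000010000. Divide by 10011 (XOR where the leading bit is 1):
  pos 0: 10101 XOR 10011 = 00110
  pos 2: 11011 XOR 10011 = 01000
  pos 3: 10000 XOR 10011 = 00011
  pos 6: 11000 XOR 10011 = 01011
  pos 7: 10110 XOR 10011 = 00101
  pos 9: 10101 XOR 10011 = 00110
  pos 11: 11000 XOR 10011 = 01011
  pos 12: 10110 XOR 10011 = 00101
Remainder (last 4 bits) = 1010. This is the CRC / FCS.

1010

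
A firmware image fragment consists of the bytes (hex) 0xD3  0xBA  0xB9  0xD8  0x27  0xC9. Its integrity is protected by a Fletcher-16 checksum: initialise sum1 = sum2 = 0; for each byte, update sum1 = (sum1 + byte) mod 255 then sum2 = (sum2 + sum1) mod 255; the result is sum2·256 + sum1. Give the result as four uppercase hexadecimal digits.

2612

Running sums (mod 255):
  after byte 0 (0xD3): sum1=211, sum2=211
  after byte 1 (0xBA): sum1=142, sum2=98
  after byte 2 (0xB9): sum1=72, sum2=170
  after byte 3 (0xD8): sum1=33, sum2=203
  after byte 4 (0x27): sum1=72, sum2=20
  after byte 5 (0xC9): sum1=18, sum2=38
Checksum = sum2·256 + sum1 = 38·256 + 18 = 9746 = 0x2612.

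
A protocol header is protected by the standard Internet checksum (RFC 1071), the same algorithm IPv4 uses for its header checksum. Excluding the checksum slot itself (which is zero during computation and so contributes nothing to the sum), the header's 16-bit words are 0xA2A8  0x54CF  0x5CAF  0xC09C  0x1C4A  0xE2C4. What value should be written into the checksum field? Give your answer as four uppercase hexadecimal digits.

One's-complement addition (fold any carry out of bit 15 back into bit 0):
  0xA2A8 + 0x54CF = 0x0F777
  0xF777 + 0x5CAF = 0x15426 → wrap carry → 0x5427
  0x5427 + 0xC09C = 0x114C3 → wrap carry → 0x14C4
  0x14C4 + 0x1C4A = 0x0310E
  0x310E + 0xE2C4 = 0x113D2 → wrap carry → 0x13D3
One's-complement sum = 0x13D3.
Checksum = ~0x13D3 & 0xFFFF = 0xEC2C.

EC2C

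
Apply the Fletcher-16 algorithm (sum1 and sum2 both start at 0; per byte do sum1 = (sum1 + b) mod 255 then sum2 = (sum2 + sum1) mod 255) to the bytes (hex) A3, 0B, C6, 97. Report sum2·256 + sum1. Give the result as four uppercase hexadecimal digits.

Running sums (mod 255):
  after byte 0 (A3): sum1=163, sum2=163
  after byte 1 (0B): sum1=174, sum2=82
  after byte 2 (C6): sum1=117, sum2=199
  after byte 3 (97): sum1=13, sum2=212
Checksum = sum2·256 + sum1 = 212·256 + 13 = 54285 = 0xD40D.

D40D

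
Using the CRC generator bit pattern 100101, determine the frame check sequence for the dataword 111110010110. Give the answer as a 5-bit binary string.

01111

Append 5 zeros: 11111001011000000. Divide by 100101 (XOR where the leading bit is 1):
  pos 0: 111110 XOR 100101 = 011011
  pos 1: 110110 XOR 100101 = 010011
  pos 2: 100111 XOR 100101 = 000010
  pos 6: 100110 XOR 100101 = 000011
  pos 10: 110000 XOR 100101 = 010101
  pos 11: 101010 XOR 100101 = 001111
Remainder (last 5 bits) = 01111. This is the CRC / FCS.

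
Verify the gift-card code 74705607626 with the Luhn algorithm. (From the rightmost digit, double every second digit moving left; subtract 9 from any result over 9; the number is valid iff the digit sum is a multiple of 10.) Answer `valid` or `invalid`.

From the right, keep odd positions and double even positions (subtract 9 from any doubled value over 9):
  doubled (positions 2,4,...): 4 5 3 0 8 → sum 20
  kept (positions 1,3,...): 6 6 0 5 7 7 → sum 31
Total = 51.
51 mod 10 = 1, so the number is invalid.

invalid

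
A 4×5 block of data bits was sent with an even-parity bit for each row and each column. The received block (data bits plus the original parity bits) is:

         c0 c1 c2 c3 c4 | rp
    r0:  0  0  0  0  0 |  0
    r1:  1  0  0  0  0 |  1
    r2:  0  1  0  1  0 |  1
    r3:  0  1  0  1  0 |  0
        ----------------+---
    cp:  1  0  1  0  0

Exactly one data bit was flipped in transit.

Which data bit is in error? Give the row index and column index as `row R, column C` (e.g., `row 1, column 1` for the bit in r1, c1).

Recompute each row's even parity and compare to rp:
  r0: data parity 0, sent rp 0 → ok
  r1: data parity 1, sent rp 1 → ok
  r2: data parity 0, sent rp 1 → mismatch
  r3: data parity 0, sent rp 0 → ok
Recompute each column's even parity and compare to cp:
  c0: data parity 1, sent cp 1 → ok
  c1: data parity 0, sent cp 0 → ok
  c2: data parity 0, sent cp 1 → mismatch
  c3: data parity 0, sent cp 0 → ok
  c4: data parity 0, sent cp 0 → ok
Exactly one row (r2) and one column (c2) fail → the flipped bit is at their intersection.

row 2, column 2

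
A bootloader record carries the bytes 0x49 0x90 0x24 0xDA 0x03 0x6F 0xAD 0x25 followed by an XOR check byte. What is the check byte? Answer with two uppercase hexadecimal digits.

XOR the bytes together:
  start with 0x49
  0x49 ⊕ 0x90 = 0xD9
  0xD9 ⊕ 0x24 = 0xFD
  0xFD ⊕ 0xDA = 0x27
  0x27 ⊕ 0x03 = 0x24
  0x24 ⊕ 0x6F = 0x4B
  0x4B ⊕ 0xAD = 0xE6
  0xE6 ⊕ 0x25 = 0xC3

C3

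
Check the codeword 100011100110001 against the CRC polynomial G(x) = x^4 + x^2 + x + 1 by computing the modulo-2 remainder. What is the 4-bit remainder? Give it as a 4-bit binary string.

Modulo-2 division of 100011100110001 by 10111:
  pos 0: 10001 XOR 10111 = 00110
  pos 2: 11011 XOR 10111 = 01100
  pos 3: 11000 XOR 10111 = 01111
  pos 4: 11110 XOR 10111 = 01001
  pos 5: 10011 XOR 10111 = 00100
  pos 7: 10010 XOR 10111 = 00101
  pos 9: 10100 XOR 10111 = 00011
Remainder = 0111 (nonzero — an error is detected).

0111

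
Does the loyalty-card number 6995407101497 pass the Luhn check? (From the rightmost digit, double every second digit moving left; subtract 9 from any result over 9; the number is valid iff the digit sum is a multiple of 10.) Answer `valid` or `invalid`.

From the right, keep odd positions and double even positions (subtract 9 from any doubled value over 9):
  doubled (positions 2,4,...): 9 2 2 0 1 9 → sum 23
  kept (positions 1,3,...): 7 4 0 7 4 9 6 → sum 37
Total = 60.
60 mod 10 = 0, so the number is valid.

valid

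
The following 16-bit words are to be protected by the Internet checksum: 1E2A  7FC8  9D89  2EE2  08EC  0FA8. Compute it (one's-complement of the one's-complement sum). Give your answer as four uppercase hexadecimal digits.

One's-complement addition (fold any carry out of bit 15 back into bit 0):
  0x1E2A + 0x7FC8 = 0x09DF2
  0x9DF2 + 0x9D89 = 0x13B7B → wrap carry → 0x3B7C
  0x3B7C + 0x2EE2 = 0x06A5E
  0x6A5E + 0x08EC = 0x0734A
  0x734A + 0x0FA8 = 0x082F2
One's-complement sum = 0x82F2.
Checksum = ~0x82F2 & 0xFFFF = 0x7D0D.

7D0D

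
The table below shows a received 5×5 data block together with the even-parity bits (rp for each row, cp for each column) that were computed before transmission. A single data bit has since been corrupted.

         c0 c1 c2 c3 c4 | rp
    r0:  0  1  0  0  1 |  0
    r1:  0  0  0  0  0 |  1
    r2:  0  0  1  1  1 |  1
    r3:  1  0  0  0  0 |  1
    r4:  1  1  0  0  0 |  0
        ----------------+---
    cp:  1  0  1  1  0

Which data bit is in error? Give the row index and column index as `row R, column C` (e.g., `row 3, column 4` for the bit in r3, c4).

Recompute each row's even parity and compare to rp:
  r0: data parity 0, sent rp 0 → ok
  r1: data parity 0, sent rp 1 → mismatch
  r2: data parity 1, sent rp 1 → ok
  r3: data parity 1, sent rp 1 → ok
  r4: data parity 0, sent rp 0 → ok
Recompute each column's even parity and compare to cp:
  c0: data parity 0, sent cp 1 → mismatch
  c1: data parity 0, sent cp 0 → ok
  c2: data parity 1, sent cp 1 → ok
  c3: data parity 1, sent cp 1 → ok
  c4: data parity 0, sent cp 0 → ok
Exactly one row (r1) and one column (c0) fail → the flipped bit is at their intersection.

row 1, column 0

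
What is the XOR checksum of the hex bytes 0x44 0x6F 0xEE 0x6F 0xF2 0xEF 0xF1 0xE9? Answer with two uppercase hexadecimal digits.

XOR the bytes together:
  start with 0x44
  0x44 ⊕ 0x6F = 0x2B
  0x2B ⊕ 0xEE = 0xC5
  0xC5 ⊕ 0x6F = 0xAA
  0xAA ⊕ 0xF2 = 0x58
  0x58 ⊕ 0xEF = 0xB7
  0xB7 ⊕ 0xF1 = 0x46
  0x46 ⊕ 0xE9 = 0xAF

AF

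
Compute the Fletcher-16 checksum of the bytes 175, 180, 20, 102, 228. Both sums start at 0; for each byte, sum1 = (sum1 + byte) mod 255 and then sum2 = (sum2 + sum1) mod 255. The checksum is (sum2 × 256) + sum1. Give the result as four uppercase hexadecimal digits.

2FC3

Running sums (mod 255):
  after byte 0 (175): sum1=175, sum2=175
  after byte 1 (180): sum1=100, sum2=20
  after byte 2 (20): sum1=120, sum2=140
  after byte 3 (102): sum1=222, sum2=107
  after byte 4 (228): sum1=195, sum2=47
Checksum = sum2·256 + sum1 = 47·256 + 195 = 12227 = 0x2FC3.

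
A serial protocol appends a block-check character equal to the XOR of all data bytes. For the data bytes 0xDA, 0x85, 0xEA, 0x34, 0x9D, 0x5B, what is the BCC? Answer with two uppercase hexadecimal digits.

47

XOR the bytes together:
  start with 0xDA
  0xDA ⊕ 0x85 = 0x5F
  0x5F ⊕ 0xEA = 0xB5
  0xB5 ⊕ 0x34 = 0x81
  0x81 ⊕ 0x9D = 0x1C
  0x1C ⊕ 0x5B = 0x47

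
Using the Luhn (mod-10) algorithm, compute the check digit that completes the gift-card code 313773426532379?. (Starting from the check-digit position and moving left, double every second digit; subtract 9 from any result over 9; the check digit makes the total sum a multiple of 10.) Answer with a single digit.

Partial digits right→left: 9 7 3 2 3 5 6 2 4 3 7 7 3 1 3
Double every second digit counting from the check-digit position (so the 1st, 3rd, 5th, ... of the partial from the right).
  doubled (with −9 where >9): 9 6 6 3 8 5 6 6 → sum 49
  kept as-is: 7 2 5 2 3 7 1 → sum 27
Total = 49 + 27 = 76.
Check digit = (10 − (76 mod 10)) mod 10 = 4.

4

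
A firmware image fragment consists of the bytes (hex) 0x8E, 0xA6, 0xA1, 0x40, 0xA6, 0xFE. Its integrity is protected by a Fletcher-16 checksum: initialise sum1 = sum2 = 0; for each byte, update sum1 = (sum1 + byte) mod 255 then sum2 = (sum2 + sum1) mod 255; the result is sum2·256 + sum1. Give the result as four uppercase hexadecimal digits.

2CBC

Running sums (mod 255):
  after byte 0 (0x8E): sum1=142, sum2=142
  after byte 1 (0xA6): sum1=53, sum2=195
  after byte 2 (0xA1): sum1=214, sum2=154
  after byte 3 (0x40): sum1=23, sum2=177
  after byte 4 (0xA6): sum1=189, sum2=111
  after byte 5 (0xFE): sum1=188, sum2=44
Checksum = sum2·256 + sum1 = 44·256 + 188 = 11452 = 0x2CBC.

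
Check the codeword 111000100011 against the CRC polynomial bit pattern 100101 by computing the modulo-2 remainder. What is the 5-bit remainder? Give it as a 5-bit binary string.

01010

Modulo-2 division of 111000100011 by 100101:
  pos 0: 111000 XOR 100101 = 011101
  pos 1: 111011 XOR 100101 = 011110
  pos 2: 111100 XOR 100101 = 011001
  pos 3: 110010 XOR 100101 = 010111
  pos 4: 101110 XOR 100101 = 001011
  pos 6: 101111 XOR 100101 = 001010
Remainder = 01010 (nonzero — an error is detected).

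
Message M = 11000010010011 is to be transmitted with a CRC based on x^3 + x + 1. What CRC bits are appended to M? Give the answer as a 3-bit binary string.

001

Append 3 zeros: 11000010010011000. Divide by 1011 (XOR where the leading bit is 1):
  pos 0: 1100 XOR 1011 = 0111
  pos 1: 1110 XOR 1011 = 0101
  pos 2: 1010 XOR 1011 = 0001
  pos 5: 1100 XOR 1011 = 0111
  pos 6: 1111 XOR 1011 = 0100
  pos 7: 1000 XOR 1011 = 0011
  pos 9: 1101 XOR 1011 = 0110
  pos 10: 1101 XOR 1011 = 0110
  pos 11: 1100 XOR 1011 = 0111
  pos 12: 1110 XOR 1011 = 0101
  pos 13: 1010 XOR 1011 = 0001
Remainder (last 3 bits) = 001. This is the CRC / FCS.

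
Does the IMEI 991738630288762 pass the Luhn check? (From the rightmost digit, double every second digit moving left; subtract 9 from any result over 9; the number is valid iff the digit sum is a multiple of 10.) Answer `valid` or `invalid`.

From the right, keep odd positions and double even positions (subtract 9 from any doubled value over 9):
  doubled (positions 2,4,...): 3 7 4 6 7 5 9 → sum 41
  kept (positions 1,3,...): 2 7 8 0 6 3 1 9 → sum 36
Total = 77.
77 mod 10 = 7, so the number is invalid.

invalid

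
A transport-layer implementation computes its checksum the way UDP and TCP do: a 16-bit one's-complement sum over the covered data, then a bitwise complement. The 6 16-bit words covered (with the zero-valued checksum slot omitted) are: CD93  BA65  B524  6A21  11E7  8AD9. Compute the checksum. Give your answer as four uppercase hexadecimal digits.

One's-complement addition (fold any carry out of bit 15 back into bit 0):
  0xCD93 + 0xBA65 = 0x187F8 → wrap carry → 0x87F9
  0x87F9 + 0xB524 = 0x13D1D → wrap carry → 0x3D1E
  0x3D1E + 0x6A21 = 0x0A73F
  0xA73F + 0x11E7 = 0x0B926
  0xB926 + 0x8AD9 = 0x143FF → wrap carry → 0x4400
One's-complement sum = 0x4400.
Checksum = ~0x4400 & 0xFFFF = 0xBBFF.

BBFF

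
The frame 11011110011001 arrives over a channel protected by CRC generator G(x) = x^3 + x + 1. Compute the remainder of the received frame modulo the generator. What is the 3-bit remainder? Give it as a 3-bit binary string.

010

Modulo-2 division of 11011110011001 by 1011:
  pos 0: 1101 XOR 1011 = 0110
  pos 1: 1101 XOR 1011 = 0110
  pos 2: 1101 XOR 1011 = 0110
  pos 3: 1101 XOR 1011 = 0110
  pos 4: 1100 XOR 1011 = 0111
  pos 5: 1110 XOR 1011 = 0101
  pos 6: 1011 XOR 1011 = 0000
  pos 10: 1001 XOR 1011 = 0010
Remainder = 010 (nonzero — an error is detected).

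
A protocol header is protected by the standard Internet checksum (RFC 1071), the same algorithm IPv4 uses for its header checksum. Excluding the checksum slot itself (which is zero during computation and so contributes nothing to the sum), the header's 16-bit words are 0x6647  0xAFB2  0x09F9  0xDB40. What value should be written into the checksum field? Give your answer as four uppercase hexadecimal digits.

One's-complement addition (fold any carry out of bit 15 back into bit 0):
  0x6647 + 0xAFB2 = 0x115F9 → wrap carry → 0x15FA
  0x15FA + 0x09F9 = 0x01FF3
  0x1FF3 + 0xDB40 = 0x0FB33
One's-complement sum = 0xFB33.
Checksum = ~0xFB33 & 0xFFFF = 0x04CC.

04CC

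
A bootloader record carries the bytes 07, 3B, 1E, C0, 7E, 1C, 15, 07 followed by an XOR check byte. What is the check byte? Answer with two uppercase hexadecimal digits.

92

XOR the bytes together:
  start with 0x07
  0x07 ⊕ 0x3B = 0x3C
  0x3C ⊕ 0x1E = 0x22
  0x22 ⊕ 0xC0 = 0xE2
  0xE2 ⊕ 0x7E = 0x9C
  0x9C ⊕ 0x1C = 0x80
  0x80 ⊕ 0x15 = 0x95
  0x95 ⊕ 0x07 = 0x92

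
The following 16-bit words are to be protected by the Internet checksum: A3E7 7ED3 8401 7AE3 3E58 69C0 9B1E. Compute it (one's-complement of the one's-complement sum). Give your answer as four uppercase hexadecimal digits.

One's-complement addition (fold any carry out of bit 15 back into bit 0):
  0xA3E7 + 0x7ED3 = 0x122BA → wrap carry → 0x22BB
  0x22BB + 0x8401 = 0x0A6BC
  0xA6BC + 0x7AE3 = 0x1219F → wrap carry → 0x21A0
  0x21A0 + 0x3E58 = 0x05FF8
  0x5FF8 + 0x69C0 = 0x0C9B8
  0xC9B8 + 0x9B1E = 0x164D6 → wrap carry → 0x64D7
One's-complement sum = 0x64D7.
Checksum = ~0x64D7 & 0xFFFF = 0x9B28.

9B28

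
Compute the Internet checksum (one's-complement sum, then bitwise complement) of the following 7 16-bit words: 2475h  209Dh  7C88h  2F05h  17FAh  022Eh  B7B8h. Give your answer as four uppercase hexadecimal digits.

One's-complement addition (fold any carry out of bit 15 back into bit 0):
  0x2475 + 0x209D = 0x04512
  0x4512 + 0x7C88 = 0x0C19A
  0xC19A + 0x2F05 = 0x0F09F
  0xF09F + 0x17FA = 0x10899 → wrap carry → 0x089A
  0x089A + 0x022E = 0x00AC8
  0x0AC8 + 0xB7B8 = 0x0C280
One's-complement sum = 0xC280.
Checksum = ~0xC280 & 0xFFFF = 0x3D7F.

3D7F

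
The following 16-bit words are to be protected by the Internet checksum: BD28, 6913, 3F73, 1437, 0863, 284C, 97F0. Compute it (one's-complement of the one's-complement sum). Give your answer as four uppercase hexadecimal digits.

One's-complement addition (fold any carry out of bit 15 back into bit 0):
  0xBD28 + 0x6913 = 0x1263B → wrap carry → 0x263C
  0x263C + 0x3F73 = 0x065AF
  0x65AF + 0x1437 = 0x079E6
  0x79E6 + 0x0863 = 0x08249
  0x8249 + 0x284C = 0x0AA95
  0xAA95 + 0x97F0 = 0x14285 → wrap carry → 0x4286
One's-complement sum = 0x4286.
Checksum = ~0x4286 & 0xFFFF = 0xBD79.

BD79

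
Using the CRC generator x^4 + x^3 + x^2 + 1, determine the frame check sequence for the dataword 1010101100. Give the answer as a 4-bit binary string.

Append 4 zeros: 10101011000000. Divide by 11101 (XOR where the leading bit is 1):
  pos 0: 10101 XOR 11101 = 01000
  pos 1: 10000 XOR 11101 = 01101
  pos 2: 11011 XOR 11101 = 00110
  pos 4: 11010 XOR 11101 = 00111
  pos 6: 11100 XOR 11101 = 00001
Remainder (last 4 bits) = 1000. This is the CRC / FCS.

1000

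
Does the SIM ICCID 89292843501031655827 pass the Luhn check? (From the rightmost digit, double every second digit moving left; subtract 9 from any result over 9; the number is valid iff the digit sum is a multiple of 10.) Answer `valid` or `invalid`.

From the right, keep odd positions and double even positions (subtract 9 from any doubled value over 9):
  doubled (positions 2,4,...): 4 1 3 6 2 1 8 4 4 7 → sum 40
  kept (positions 1,3,...): 7 8 5 1 0 0 3 8 9 9 → sum 50
Total = 90.
90 mod 10 = 0, so the number is valid.

valid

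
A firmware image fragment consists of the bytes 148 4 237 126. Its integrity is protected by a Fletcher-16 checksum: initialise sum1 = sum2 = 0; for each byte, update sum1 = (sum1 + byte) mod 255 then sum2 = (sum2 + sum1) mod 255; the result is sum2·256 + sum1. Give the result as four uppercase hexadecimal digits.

Running sums (mod 255):
  after byte 0 (148): sum1=148, sum2=148
  after byte 1 (4): sum1=152, sum2=45
  after byte 2 (237): sum1=134, sum2=179
  after byte 3 (126): sum1=5, sum2=184
Checksum = sum2·256 + sum1 = 184·256 + 5 = 47109 = 0xB805.

B805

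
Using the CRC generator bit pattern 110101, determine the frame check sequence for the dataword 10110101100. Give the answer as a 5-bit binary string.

Append 5 zeros: 1011010110000000. Divide by 110101 (XOR where the leading bit is 1):
  pos 0: 101101 XOR 110101 = 011000
  pos 1: 110000 XOR 110101 = 000101
  pos 4: 101110 XOR 110101 = 011011
  pos 5: 110110 XOR 110101 = 000011
  pos 9: 110000 XOR 110101 = 000101
Remainder (last 5 bits) = 01010. This is the CRC / FCS.

01010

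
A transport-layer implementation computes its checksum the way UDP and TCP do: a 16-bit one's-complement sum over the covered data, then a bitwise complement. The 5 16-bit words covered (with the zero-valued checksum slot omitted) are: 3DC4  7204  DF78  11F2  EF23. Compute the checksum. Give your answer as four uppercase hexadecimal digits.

6FA8

One's-complement addition (fold any carry out of bit 15 back into bit 0):
  0x3DC4 + 0x7204 = 0x0AFC8
  0xAFC8 + 0xDF78 = 0x18F40 → wrap carry → 0x8F41
  0x8F41 + 0x11F2 = 0x0A133
  0xA133 + 0xEF23 = 0x19056 → wrap carry → 0x9057
One's-complement sum = 0x9057.
Checksum = ~0x9057 & 0xFFFF = 0x6FA8.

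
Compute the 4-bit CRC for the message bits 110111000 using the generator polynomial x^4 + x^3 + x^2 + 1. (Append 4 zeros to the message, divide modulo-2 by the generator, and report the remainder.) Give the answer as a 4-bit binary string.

1101

Append 4 zeros: 1101110000000. Divide by 11101 (XOR where the leading bit is 1):
  pos 0: 11011 XOR 11101 = 00110
  pos 2: 11010 XOR 11101 = 00111
  pos 4: 11100 XOR 11101 = 00001
  pos 8: 10000 XOR 11101 = 01101
Remainder (last 4 bits) = 1101. This is the CRC / FCS.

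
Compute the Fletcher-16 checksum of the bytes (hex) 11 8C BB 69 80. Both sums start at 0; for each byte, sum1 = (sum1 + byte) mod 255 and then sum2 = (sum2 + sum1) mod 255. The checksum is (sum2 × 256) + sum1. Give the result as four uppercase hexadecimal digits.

0E43

Running sums (mod 255):
  after byte 0 (11): sum1=17, sum2=17
  after byte 1 (8C): sum1=157, sum2=174
  after byte 2 (BB): sum1=89, sum2=8
  after byte 3 (69): sum1=194, sum2=202
  after byte 4 (80): sum1=67, sum2=14
Checksum = sum2·256 + sum1 = 14·256 + 67 = 3651 = 0x0E43.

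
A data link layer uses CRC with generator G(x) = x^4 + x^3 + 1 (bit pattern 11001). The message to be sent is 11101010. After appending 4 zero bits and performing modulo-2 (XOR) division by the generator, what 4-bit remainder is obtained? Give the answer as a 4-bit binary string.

1110

Append 4 zeros: 111010100000. Divide by 11001 (XOR where the leading bit is 1):
  pos 0: 11101 XOR 11001 = 00100
  pos 2: 10001 XOR 11001 = 01000
  pos 3: 10000 XOR 11001 = 01001
  pos 4: 10010 XOR 11001 = 01011
  pos 5: 10110 XOR 11001 = 01111
  pos 6: 11110 XOR 11001 = 00111
Remainder (last 4 bits) = 1110. This is the CRC / FCS.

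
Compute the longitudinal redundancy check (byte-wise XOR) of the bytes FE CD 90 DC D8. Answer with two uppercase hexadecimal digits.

A7

XOR the bytes together:
  start with 0xFE
  0xFE ⊕ 0xCD = 0x33
  0x33 ⊕ 0x90 = 0xA3
  0xA3 ⊕ 0xDC = 0x7F
  0x7F ⊕ 0xD8 = 0xA7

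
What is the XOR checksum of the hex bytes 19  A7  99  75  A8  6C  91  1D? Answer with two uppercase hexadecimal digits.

1A

XOR the bytes together:
  start with 0x19
  0x19 ⊕ 0xA7 = 0xBE
  0xBE ⊕ 0x99 = 0x27
  0x27 ⊕ 0x75 = 0x52
  0x52 ⊕ 0xA8 = 0xFA
  0xFA ⊕ 0x6C = 0x96
  0x96 ⊕ 0x91 = 0x07
  0x07 ⊕ 0x1D = 0x1A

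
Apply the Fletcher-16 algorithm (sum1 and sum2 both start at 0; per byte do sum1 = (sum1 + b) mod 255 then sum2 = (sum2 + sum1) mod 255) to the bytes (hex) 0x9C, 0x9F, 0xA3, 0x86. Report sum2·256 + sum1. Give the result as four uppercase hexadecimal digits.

1F66

Running sums (mod 255):
  after byte 0 (0x9C): sum1=156, sum2=156
  after byte 1 (0x9F): sum1=60, sum2=216
  after byte 2 (0xA3): sum1=223, sum2=184
  after byte 3 (0x86): sum1=102, sum2=31
Checksum = sum2·256 + sum1 = 31·256 + 102 = 8038 = 0x1F66.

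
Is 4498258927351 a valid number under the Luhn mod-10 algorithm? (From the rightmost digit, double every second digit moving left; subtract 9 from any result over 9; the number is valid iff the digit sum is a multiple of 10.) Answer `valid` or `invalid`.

From the right, keep odd positions and double even positions (subtract 9 from any doubled value over 9):
  doubled (positions 2,4,...): 1 5 9 1 7 8 → sum 31
  kept (positions 1,3,...): 1 3 2 8 2 9 4 → sum 29
Total = 60.
60 mod 10 = 0, so the number is valid.

valid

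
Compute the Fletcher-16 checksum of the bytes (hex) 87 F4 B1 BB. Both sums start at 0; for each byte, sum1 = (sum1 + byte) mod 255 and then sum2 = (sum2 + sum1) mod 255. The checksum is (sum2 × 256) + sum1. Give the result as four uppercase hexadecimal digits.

1CE9

Running sums (mod 255):
  after byte 0 (87): sum1=135, sum2=135
  after byte 1 (F4): sum1=124, sum2=4
  after byte 2 (B1): sum1=46, sum2=50
  after byte 3 (BB): sum1=233, sum2=28
Checksum = sum2·256 + sum1 = 28·256 + 233 = 7401 = 0x1CE9.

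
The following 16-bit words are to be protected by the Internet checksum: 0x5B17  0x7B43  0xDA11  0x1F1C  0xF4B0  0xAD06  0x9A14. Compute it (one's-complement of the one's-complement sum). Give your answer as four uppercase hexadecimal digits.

F4AA

One's-complement addition (fold any carry out of bit 15 back into bit 0):
  0x5B17 + 0x7B43 = 0x0D65A
  0xD65A + 0xDA11 = 0x1B06B → wrap carry → 0xB06C
  0xB06C + 0x1F1C = 0x0CF88
  0xCF88 + 0xF4B0 = 0x1C438 → wrap carry → 0xC439
  0xC439 + 0xAD06 = 0x1713F → wrap carry → 0x7140
  0x7140 + 0x9A14 = 0x10B54 → wrap carry → 0x0B55
One's-complement sum = 0x0B55.
Checksum = ~0x0B55 & 0xFFFF = 0xF4AA.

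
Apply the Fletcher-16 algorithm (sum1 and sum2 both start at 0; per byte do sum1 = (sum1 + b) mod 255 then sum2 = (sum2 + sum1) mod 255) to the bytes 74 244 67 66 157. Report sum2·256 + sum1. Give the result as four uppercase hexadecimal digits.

3362

Running sums (mod 255):
  after byte 0 (74): sum1=74, sum2=74
  after byte 1 (244): sum1=63, sum2=137
  after byte 2 (67): sum1=130, sum2=12
  after byte 3 (66): sum1=196, sum2=208
  after byte 4 (157): sum1=98, sum2=51
Checksum = sum2·256 + sum1 = 51·256 + 98 = 13154 = 0x3362.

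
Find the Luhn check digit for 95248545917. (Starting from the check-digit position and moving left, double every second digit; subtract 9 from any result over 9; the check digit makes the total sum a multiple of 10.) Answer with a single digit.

8

Partial digits right→left: 7 1 9 5 4 5 8 4 2 5 9
Double every second digit counting from the check-digit position (so the 1st, 3rd, 5th, ... of the partial from the right).
  doubled (with −9 where >9): 5 9 8 7 4 9 → sum 42
  kept as-is: 1 5 5 4 5 → sum 20
Total = 42 + 20 = 62.
Check digit = (10 − (62 mod 10)) mod 10 = 8.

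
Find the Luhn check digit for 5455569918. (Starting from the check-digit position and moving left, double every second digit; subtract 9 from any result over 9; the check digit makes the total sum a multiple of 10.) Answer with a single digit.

7

Partial digits right→left: 8 1 9 9 6 5 5 5 4 5
Double every second digit counting from the check-digit position (so the 1st, 3rd, 5th, ... of the partial from the right).
  doubled (with −9 where >9): 7 9 3 1 8 → sum 28
  kept as-is: 1 9 5 5 5 → sum 25
Total = 28 + 25 = 53.
Check digit = (10 − (53 mod 10)) mod 10 = 7.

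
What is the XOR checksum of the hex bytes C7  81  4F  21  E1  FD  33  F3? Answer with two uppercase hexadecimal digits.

XOR the bytes together:
  start with 0xC7
  0xC7 ⊕ 0x81 = 0x46
  0x46 ⊕ 0x4F = 0x09
  0x09 ⊕ 0x21 = 0x28
  0x28 ⊕ 0xE1 = 0xC9
  0xC9 ⊕ 0xFD = 0x34
  0x34 ⊕ 0x33 = 0x07
  0x07 ⊕ 0xF3 = 0xF4

F4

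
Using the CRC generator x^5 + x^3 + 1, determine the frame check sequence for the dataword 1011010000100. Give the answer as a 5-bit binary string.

01110

Append 5 zeros: 101101000010000000. Divide by 101001 (XOR where the leading bit is 1):
  pos 0: 101101 XOR 101001 = 000100
  pos 3: 100000 XOR 101001 = 001001
  pos 5: 100101 XOR 101001 = 001100
  pos 7: 110000 XOR 101001 = 011001
  pos 8: 110010 XOR 101001 = 011011
  pos 9: 110110 XOR 101001 = 011111
  pos 10: 111110 XOR 101001 = 010111
  pos 11: 101110 XOR 101001 = 000111
Remainder (last 5 bits) = 01110. This is the CRC / FCS.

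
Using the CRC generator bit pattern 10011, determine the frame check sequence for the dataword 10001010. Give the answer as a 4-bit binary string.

Append 4 zeros: 100010100000. Divide by 10011 (XOR where the leading bit is 1):
  pos 0: 10001 XOR 10011 = 00010
  pos 3: 10010 XOR 10011 = 00001
  pos 7: 10000 XOR 10011 = 00011
Remainder (last 4 bits) = 0011. This is the CRC / FCS.

0011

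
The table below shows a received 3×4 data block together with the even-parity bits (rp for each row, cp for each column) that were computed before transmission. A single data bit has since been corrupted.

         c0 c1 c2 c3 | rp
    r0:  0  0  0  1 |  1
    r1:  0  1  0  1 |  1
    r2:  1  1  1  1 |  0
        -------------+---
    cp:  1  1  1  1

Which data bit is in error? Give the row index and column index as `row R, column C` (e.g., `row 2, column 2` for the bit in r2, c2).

row 1, column 1

Recompute each row's even parity and compare to rp:
  r0: data parity 1, sent rp 1 → ok
  r1: data parity 0, sent rp 1 → mismatch
  r2: data parity 0, sent rp 0 → ok
Recompute each column's even parity and compare to cp:
  c0: data parity 1, sent cp 1 → ok
  c1: data parity 0, sent cp 1 → mismatch
  c2: data parity 1, sent cp 1 → ok
  c3: data parity 1, sent cp 1 → ok
Exactly one row (r1) and one column (c1) fail → the flipped bit is at their intersection.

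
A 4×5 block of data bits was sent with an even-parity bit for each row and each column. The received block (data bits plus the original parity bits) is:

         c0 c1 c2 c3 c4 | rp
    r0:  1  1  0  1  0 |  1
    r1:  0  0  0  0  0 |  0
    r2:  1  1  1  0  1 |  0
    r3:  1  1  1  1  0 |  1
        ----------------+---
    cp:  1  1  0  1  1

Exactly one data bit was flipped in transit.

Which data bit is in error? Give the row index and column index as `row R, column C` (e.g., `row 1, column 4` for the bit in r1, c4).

Recompute each row's even parity and compare to rp:
  r0: data parity 1, sent rp 1 → ok
  r1: data parity 0, sent rp 0 → ok
  r2: data parity 0, sent rp 0 → ok
  r3: data parity 0, sent rp 1 → mismatch
Recompute each column's even parity and compare to cp:
  c0: data parity 1, sent cp 1 → ok
  c1: data parity 1, sent cp 1 → ok
  c2: data parity 0, sent cp 0 → ok
  c3: data parity 0, sent cp 1 → mismatch
  c4: data parity 1, sent cp 1 → ok
Exactly one row (r3) and one column (c3) fail → the flipped bit is at their intersection.

row 3, column 3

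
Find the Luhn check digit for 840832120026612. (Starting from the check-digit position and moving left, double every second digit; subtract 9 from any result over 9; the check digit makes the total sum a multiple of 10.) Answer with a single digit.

1

Partial digits right→left: 2 1 6 6 2 0 0 2 1 2 3 8 0 4 8
Double every second digit counting from the check-digit position (so the 1st, 3rd, 5th, ... of the partial from the right).
  doubled (with −9 where >9): 4 3 4 0 2 6 0 7 → sum 26
  kept as-is: 1 6 0 2 2 8 4 → sum 23
Total = 26 + 23 = 49.
Check digit = (10 − (49 mod 10)) mod 10 = 1.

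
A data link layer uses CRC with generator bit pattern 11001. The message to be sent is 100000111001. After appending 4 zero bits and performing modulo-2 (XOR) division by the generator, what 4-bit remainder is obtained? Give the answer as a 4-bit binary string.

Append 4 zeros: 1000001110010000. Divide by 11001 (XOR where the leading bit is 1):
  pos 0: 10000 XOR 11001 = 01001
  pos 1: 10010 XOR 11001 = 01011
  pos 2: 10111 XOR 11001 = 01110
  pos 3: 11101 XOR 11001 = 00100
  pos 5: 10010 XOR 11001 = 01011
  pos 6: 10110 XOR 11001 = 01111
  pos 7: 11111 XOR 11001 = 00110
  pos 9: 11000 XOR 11001 = 00001
Remainder (last 4 bits) = 0100. This is the CRC / FCS.

0100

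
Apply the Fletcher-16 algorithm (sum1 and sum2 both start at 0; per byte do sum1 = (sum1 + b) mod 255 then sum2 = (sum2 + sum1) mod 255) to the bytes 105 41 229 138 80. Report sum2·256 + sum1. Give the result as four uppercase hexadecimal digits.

CA53

Running sums (mod 255):
  after byte 0 (105): sum1=105, sum2=105
  after byte 1 (41): sum1=146, sum2=251
  after byte 2 (229): sum1=120, sum2=116
  after byte 3 (138): sum1=3, sum2=119
  after byte 4 (80): sum1=83, sum2=202
Checksum = sum2·256 + sum1 = 202·256 + 83 = 51795 = 0xCA53.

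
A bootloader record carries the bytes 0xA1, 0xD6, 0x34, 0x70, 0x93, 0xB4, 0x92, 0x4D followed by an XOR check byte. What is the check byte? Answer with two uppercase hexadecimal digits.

XOR the bytes together:
  start with 0xA1
  0xA1 ⊕ 0xD6 = 0x77
  0x77 ⊕ 0x34 = 0x43
  0x43 ⊕ 0x70 = 0x33
  0x33 ⊕ 0x93 = 0xA0
  0xA0 ⊕ 0xB4 = 0x14
  0x14 ⊕ 0x92 = 0x86
  0x86 ⊕ 0x4D = 0xCB

CB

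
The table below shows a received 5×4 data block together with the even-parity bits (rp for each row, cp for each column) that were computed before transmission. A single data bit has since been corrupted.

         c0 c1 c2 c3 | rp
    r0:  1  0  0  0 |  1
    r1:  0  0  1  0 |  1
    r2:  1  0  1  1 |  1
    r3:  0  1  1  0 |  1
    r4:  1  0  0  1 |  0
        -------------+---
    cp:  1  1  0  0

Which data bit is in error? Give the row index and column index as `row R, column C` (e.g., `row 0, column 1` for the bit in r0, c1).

row 3, column 2

Recompute each row's even parity and compare to rp:
  r0: data parity 1, sent rp 1 → ok
  r1: data parity 1, sent rp 1 → ok
  r2: data parity 1, sent rp 1 → ok
  r3: data parity 0, sent rp 1 → mismatch
  r4: data parity 0, sent rp 0 → ok
Recompute each column's even parity and compare to cp:
  c0: data parity 1, sent cp 1 → ok
  c1: data parity 1, sent cp 1 → ok
  c2: data parity 1, sent cp 0 → mismatch
  c3: data parity 0, sent cp 0 → ok
Exactly one row (r3) and one column (c2) fail → the flipped bit is at their intersection.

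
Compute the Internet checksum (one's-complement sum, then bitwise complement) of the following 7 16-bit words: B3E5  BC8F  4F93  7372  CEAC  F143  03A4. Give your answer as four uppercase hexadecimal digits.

08F0

One's-complement addition (fold any carry out of bit 15 back into bit 0):
  0xB3E5 + 0xBC8F = 0x17074 → wrap carry → 0x7075
  0x7075 + 0x4F93 = 0x0C008
  0xC008 + 0x7372 = 0x1337A → wrap carry → 0x337B
  0x337B + 0xCEAC = 0x10227 → wrap carry → 0x0228
  0x0228 + 0xF143 = 0x0F36B
  0xF36B + 0x03A4 = 0x0F70F
One's-complement sum = 0xF70F.
Checksum = ~0xF70F & 0xFFFF = 0x08F0.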